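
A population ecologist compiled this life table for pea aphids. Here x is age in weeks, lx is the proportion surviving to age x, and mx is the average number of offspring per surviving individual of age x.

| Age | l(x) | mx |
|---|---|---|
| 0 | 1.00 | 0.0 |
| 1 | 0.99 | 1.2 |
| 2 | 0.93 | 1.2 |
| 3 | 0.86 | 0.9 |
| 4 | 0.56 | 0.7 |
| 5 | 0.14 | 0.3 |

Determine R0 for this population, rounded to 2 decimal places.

3.51

lx·mx by age: 0, 1.188, 1.116, 0.774, 0.392, 0.042
R0 = Σ lx·mx = 3.512 → 3.51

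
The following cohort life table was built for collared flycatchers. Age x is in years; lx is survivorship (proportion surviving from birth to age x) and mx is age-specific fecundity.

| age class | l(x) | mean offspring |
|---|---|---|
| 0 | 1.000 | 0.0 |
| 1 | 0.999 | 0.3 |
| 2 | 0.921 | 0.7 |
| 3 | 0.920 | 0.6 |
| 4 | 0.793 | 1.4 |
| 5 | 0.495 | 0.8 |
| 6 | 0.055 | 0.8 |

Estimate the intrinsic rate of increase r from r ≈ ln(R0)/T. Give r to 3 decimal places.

0.342

R0 = Σ lx·mx = 0 + 0.2997 + 0.6447 + 0.552 + 1.1102 + 0.396 + 0.044 = 3.0466
Σ x·lx·mx = 9.9299; T = 9.9299/3.0466 = 3.25934…
r ≈ ln(R0)/T = ln(3.0466)/3.25934… = 0.3418… → 0.342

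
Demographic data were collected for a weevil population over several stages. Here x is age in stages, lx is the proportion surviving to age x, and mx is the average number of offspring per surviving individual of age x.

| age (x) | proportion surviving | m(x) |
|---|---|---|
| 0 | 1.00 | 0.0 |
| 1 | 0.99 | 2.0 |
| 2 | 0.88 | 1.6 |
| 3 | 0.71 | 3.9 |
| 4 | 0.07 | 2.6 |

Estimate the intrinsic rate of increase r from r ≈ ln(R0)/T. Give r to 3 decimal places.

0.846

R0 = Σ lx·mx = 0 + 1.98 + 1.408 + 2.769 + 0.182 = 6.339
Σ x·lx·mx = 13.831; T = 13.831/6.339 = 2.18189…
r ≈ ln(R0)/T = ln(6.339)/2.18189… = 0.84639… → 0.846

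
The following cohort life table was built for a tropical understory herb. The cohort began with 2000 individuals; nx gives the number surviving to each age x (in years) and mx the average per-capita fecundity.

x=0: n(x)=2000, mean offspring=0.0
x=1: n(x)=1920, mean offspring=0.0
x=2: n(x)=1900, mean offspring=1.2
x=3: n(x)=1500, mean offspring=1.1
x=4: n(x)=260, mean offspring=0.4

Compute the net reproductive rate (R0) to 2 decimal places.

lx = nx/n0 = nx/2000: 1, 0.96, 0.95, 0.75, 0.13
lx·mx by age: 0, 0, 1.14, 0.825, 0.052
R0 = Σ lx·mx = 2.017 → 2.02

2.02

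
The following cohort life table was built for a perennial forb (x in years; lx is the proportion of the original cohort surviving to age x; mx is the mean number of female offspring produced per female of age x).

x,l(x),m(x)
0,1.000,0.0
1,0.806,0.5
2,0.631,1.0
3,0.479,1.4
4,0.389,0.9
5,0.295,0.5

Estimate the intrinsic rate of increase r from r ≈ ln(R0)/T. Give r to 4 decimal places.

R0 = Σ lx·mx = 0 + 0.403 + 0.631 + 0.6706 + 0.3501 + 0.1475 = 2.2022
Σ x·lx·mx = 5.8147; T = 5.8147/2.2022 = 2.64041…
r ≈ ln(R0)/T = ln(2.2022)/2.64041… = 0.298991… → 0.2990

0.2990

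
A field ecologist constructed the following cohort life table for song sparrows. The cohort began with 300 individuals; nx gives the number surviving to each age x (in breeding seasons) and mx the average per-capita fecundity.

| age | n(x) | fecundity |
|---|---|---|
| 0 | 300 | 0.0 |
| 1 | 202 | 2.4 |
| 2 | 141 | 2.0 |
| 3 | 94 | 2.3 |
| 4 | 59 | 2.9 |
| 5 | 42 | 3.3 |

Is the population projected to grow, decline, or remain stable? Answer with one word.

lx = nx/n0 = nx/300: 1, 0.67333…, 0.47, 0.31333…, 0.19667…, 0.14
R0 = Σ lx·mx = 0 + 1.616… + 0.94 + 0.720667… + 0.570333… + 0.462 = 4.309…
R0 > 1, so the population is growing.

growing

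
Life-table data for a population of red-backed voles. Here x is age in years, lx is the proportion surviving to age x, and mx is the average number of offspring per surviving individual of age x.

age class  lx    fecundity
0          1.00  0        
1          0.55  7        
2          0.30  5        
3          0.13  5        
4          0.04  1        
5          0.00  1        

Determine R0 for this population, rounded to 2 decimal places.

6.04

lx·mx by age: 0, 3.85, 1.5, 0.65, 0.04, 0
R0 = Σ lx·mx = 6.04 → 6.04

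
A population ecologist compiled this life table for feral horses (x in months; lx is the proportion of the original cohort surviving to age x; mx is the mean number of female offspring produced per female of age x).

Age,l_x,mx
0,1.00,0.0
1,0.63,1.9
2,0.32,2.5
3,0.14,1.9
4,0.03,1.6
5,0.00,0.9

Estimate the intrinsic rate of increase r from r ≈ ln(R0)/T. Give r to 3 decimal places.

R0 = Σ lx·mx = 0 + 1.197 + 0.8 + 0.266 + 0.048 + 0 = 2.311
Σ x·lx·mx = 3.787; T = 3.787/2.311 = 1.63868…
r ≈ ln(R0)/T = ln(2.311)/1.63868… = 0.51119… → 0.511

0.511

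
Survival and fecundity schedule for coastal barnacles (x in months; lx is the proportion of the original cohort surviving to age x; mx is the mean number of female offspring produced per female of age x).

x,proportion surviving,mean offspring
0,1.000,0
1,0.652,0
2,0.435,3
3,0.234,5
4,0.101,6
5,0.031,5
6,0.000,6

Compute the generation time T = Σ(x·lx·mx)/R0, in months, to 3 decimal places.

2.880

lx·mx: 0, 0, 1.305, 1.17, 0.606, 0.155, 0 → R0 = 3.236
x·lx·mx: 0, 0, 2.61, 3.51, 2.424, 0.775, 0 → Σ = 9.319
T = 9.319 / 3.236 = 2.87979… → 2.880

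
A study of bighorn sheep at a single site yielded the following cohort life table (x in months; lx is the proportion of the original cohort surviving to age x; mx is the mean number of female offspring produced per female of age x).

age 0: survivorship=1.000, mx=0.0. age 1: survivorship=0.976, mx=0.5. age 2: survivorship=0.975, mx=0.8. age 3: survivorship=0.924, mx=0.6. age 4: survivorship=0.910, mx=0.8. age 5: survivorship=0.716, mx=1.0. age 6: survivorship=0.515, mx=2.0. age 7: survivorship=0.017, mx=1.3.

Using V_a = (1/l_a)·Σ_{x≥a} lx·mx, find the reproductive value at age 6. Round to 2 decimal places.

2.04

lx·mx for x ≥ 6: 1.03, 0.0221 → sum = 1.0521
V_6 = 1.0521 / l_6 = 1.0521 / 0.515 = 2.042913… → 2.04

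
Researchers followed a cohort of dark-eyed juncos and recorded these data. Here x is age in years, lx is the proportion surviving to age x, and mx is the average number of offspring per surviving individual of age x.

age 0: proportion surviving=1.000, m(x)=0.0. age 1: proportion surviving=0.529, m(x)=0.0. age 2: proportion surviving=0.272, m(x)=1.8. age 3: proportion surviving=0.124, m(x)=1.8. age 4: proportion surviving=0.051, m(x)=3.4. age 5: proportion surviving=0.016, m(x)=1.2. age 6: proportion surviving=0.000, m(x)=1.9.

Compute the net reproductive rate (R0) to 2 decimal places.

lx·mx by age: 0, 0, 0.4896, 0.2232, 0.1734, 0.0192, 0
R0 = Σ lx·mx = 0.9054 → 0.91

0.91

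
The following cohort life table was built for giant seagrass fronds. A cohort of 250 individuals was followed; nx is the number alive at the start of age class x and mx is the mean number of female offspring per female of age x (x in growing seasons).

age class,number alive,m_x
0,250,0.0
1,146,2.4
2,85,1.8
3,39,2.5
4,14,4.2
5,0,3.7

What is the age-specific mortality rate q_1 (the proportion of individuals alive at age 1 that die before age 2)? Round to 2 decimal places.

0.42

lx = nx/n0 = nx/250: 1, 0.584, 0.34, 0.156, 0.056, 0
q_1 = (l_1 − l_2) / l_1 = (0.584 − 0.34) / 0.584
     = 0.244 / 0.584 = 0.417808… → 0.42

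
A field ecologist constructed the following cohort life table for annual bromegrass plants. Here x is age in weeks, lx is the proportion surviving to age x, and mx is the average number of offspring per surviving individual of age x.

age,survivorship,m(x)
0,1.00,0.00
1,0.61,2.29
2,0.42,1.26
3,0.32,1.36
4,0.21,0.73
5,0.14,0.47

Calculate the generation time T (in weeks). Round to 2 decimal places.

lx·mx: 0, 1.3969, 0.5292, 0.4352, 0.1533, 0.0658 → R0 = 2.5804
x·lx·mx: 0, 1.3969, 1.0584, 1.3056, 0.6132, 0.329 → Σ = 4.7031
T = 4.7031 / 2.5804 = 1.822624… → 1.82

1.82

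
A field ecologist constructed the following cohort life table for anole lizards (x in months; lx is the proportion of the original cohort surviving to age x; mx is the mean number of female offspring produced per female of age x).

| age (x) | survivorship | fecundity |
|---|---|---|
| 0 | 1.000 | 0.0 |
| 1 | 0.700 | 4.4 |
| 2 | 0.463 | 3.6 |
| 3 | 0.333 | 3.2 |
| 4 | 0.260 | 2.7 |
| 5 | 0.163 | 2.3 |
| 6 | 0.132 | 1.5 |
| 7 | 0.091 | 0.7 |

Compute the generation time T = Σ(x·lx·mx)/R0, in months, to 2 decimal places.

lx·mx: 0, 3.08, 1.6668, 1.0656, 0.702, 0.3749, 0.198, 0.0637 → R0 = 7.151
x·lx·mx: 0, 3.08, 3.3336, 3.1968, 2.808, 1.8745, 1.188, 0.4459 → Σ = 15.9268
T = 15.9268 / 7.151 = 2.227213… → 2.23

2.23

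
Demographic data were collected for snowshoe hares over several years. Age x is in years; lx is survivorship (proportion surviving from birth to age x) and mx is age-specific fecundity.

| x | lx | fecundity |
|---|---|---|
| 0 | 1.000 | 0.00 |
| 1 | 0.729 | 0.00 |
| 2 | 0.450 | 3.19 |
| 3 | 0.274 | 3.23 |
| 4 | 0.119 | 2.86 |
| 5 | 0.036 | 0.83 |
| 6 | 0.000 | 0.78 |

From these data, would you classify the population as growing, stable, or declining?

growing

R0 = Σ lx·mx = 0 + 0 + 1.4355 + 0.88502 + 0.34034 + 0.02988 + 0 = 2.69074
R0 > 1, so the population is growing.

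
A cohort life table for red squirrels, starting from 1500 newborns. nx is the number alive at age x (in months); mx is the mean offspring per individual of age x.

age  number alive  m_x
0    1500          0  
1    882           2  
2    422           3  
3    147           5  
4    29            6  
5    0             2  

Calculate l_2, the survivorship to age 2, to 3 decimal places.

l_2 = n_2/n_0 = 422/1500 = 0.281333… → 0.281

0.281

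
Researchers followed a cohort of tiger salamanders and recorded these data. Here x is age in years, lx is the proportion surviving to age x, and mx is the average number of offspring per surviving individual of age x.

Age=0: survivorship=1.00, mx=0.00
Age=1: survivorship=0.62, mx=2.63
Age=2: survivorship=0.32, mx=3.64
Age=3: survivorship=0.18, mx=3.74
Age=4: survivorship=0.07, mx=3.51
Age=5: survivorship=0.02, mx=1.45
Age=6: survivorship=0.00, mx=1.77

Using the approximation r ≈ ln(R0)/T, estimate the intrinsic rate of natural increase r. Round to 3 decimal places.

R0 = Σ lx·mx = 0 + 1.6306 + 1.1648 + 0.6732 + 0.2457 + 0.029 + 0 = 3.7433
Σ x·lx·mx = 7.1076; T = 7.1076/3.7433 = 1.89875…
r ≈ ln(R0)/T = ln(3.7433)/1.89875… = 0.69518… → 0.695

0.695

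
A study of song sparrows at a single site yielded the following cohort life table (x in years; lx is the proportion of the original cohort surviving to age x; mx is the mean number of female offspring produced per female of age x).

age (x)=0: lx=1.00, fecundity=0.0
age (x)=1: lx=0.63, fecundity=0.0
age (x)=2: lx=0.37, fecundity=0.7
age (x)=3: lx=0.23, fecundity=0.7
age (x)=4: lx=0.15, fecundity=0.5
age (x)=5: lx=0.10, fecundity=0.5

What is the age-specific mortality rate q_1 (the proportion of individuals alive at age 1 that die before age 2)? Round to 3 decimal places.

0.413

q_1 = (l_1 − l_2) / l_1 = (0.63 − 0.37) / 0.63
     = 0.26 / 0.63 = 0.412698… → 0.413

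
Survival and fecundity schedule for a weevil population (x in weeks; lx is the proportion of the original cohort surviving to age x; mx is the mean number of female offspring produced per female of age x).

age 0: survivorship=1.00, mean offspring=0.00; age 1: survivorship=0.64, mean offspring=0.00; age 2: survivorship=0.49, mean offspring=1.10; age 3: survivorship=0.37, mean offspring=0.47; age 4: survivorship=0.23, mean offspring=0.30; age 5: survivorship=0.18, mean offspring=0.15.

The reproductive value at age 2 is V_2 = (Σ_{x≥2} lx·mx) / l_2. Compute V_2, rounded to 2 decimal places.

lx·mx for x ≥ 2: 0.539, 0.1739, 0.069, 0.027 → sum = 0.8089
V_2 = 0.8089 / l_2 = 0.8089 / 0.49 = 1.650816… → 1.65

1.65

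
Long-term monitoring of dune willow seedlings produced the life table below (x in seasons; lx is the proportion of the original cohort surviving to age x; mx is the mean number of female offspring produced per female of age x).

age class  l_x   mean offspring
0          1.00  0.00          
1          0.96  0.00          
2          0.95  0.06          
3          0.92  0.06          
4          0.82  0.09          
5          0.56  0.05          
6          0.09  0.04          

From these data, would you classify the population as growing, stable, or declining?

declining

R0 = Σ lx·mx = 0 + 0 + 0.057 + 0.0552 + 0.0738 + 0.028 + 0.0036 = 0.2176
R0 < 1, so the population is declining.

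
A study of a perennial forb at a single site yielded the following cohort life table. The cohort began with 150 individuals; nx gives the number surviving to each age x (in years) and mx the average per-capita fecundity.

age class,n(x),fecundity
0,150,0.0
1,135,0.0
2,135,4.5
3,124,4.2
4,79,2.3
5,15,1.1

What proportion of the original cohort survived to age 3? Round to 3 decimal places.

0.827

l_3 = n_3/n_0 = 124/150 = 0.826667… → 0.827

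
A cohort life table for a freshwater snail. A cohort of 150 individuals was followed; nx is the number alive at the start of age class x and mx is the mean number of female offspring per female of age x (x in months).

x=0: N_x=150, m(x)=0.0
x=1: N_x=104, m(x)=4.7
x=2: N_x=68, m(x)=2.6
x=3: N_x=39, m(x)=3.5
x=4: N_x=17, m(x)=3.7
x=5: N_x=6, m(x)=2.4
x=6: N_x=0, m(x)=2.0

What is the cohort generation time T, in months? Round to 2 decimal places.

lx = nx/n0 = nx/150: 1, 0.69333…, 0.45333…, 0.26, 0.11333…, 0.04, 0
lx·mx: 0, 3.258667…, 1.178667…, 0.91, 0.419333…, 0.096, 0 → R0 = 5.862667…
x·lx·mx: 0, 3.258667…, 2.357333…, 2.73, 1.677333…, 0.48, 0 → Σ = 10.503333…
T = 10.503333… / 5.862667… = 1.791562… → 1.79

1.79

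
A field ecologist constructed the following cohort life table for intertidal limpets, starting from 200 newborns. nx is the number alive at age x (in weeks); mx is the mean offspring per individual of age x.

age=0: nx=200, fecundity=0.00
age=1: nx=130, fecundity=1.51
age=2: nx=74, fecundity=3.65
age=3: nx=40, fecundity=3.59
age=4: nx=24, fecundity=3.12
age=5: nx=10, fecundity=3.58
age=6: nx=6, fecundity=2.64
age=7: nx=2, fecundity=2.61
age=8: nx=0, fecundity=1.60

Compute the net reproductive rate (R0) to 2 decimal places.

lx = nx/n0 = nx/200: 1, 0.65, 0.37, 0.2, 0.12, 0.05, 0.03, 0.01, 0
lx·mx by age: 0, 0.9815, 1.3505, 0.718, 0.3744, 0.179, 0.0792, 0.0261, 0
R0 = Σ lx·mx = 3.7087 → 3.71

3.71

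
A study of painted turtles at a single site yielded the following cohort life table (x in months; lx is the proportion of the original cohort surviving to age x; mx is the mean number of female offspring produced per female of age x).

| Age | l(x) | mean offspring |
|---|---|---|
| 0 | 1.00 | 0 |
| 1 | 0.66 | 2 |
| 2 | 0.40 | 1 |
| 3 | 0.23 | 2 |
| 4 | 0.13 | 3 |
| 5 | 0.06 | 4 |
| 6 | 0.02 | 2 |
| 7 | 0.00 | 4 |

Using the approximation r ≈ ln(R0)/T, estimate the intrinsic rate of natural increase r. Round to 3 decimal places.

R0 = Σ lx·mx = 0 + 1.32 + 0.4 + 0.46 + 0.39 + 0.24 + 0.04 + 0 = 2.85
Σ x·lx·mx = 6.5; T = 6.5/2.85 = 2.2807…
r ≈ ln(R0)/T = ln(2.85)/2.2807… = 0.45921… → 0.459

0.459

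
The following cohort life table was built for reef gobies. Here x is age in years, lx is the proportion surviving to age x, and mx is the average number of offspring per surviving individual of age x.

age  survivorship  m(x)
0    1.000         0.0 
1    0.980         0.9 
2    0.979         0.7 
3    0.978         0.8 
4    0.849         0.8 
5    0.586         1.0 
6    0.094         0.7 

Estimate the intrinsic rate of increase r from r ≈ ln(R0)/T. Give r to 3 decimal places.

R0 = Σ lx·mx = 0 + 0.882 + 0.6853 + 0.7824 + 0.6792 + 0.586 + 0.0658 = 3.6807
Σ x·lx·mx = 10.6414; T = 10.6414/3.6807 = 2.89113…
r ≈ ln(R0)/T = ln(3.6807)/2.89113… = 0.45072… → 0.451

0.451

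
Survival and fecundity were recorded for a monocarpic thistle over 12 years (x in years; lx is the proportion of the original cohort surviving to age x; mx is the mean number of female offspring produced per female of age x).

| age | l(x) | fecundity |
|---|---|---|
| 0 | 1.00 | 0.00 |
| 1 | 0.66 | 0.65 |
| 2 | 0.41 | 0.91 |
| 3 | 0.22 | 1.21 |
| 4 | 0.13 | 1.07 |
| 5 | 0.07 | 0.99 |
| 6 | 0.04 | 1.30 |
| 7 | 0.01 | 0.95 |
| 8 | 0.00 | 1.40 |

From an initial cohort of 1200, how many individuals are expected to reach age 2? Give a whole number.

Expected survivors = N0 · l_2 = 1200 × 0.41 = 492 → 492

492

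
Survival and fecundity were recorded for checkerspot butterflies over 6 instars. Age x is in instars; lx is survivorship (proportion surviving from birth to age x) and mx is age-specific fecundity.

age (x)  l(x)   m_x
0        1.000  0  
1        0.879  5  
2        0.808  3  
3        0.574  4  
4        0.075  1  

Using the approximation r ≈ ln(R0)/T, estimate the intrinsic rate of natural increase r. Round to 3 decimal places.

1.241

R0 = Σ lx·mx = 0 + 4.395 + 2.424 + 2.296 + 0.075 = 9.19
Σ x·lx·mx = 16.431; T = 16.431/9.19 = 1.78792…
r ≈ ln(R0)/T = ln(9.19)/1.78792… = 1.24061… → 1.241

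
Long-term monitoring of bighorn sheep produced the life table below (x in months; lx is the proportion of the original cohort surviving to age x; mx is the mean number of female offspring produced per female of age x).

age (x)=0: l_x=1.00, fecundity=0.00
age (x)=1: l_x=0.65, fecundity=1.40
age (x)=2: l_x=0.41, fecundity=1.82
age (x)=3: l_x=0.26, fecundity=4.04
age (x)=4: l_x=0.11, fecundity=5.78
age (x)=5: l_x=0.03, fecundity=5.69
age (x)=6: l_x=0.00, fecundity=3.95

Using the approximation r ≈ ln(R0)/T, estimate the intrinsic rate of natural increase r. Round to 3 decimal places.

0.493

R0 = Σ lx·mx = 0 + 0.91 + 0.7462 + 1.0504 + 0.6358 + 0.1707 + 0 = 3.5131
Σ x·lx·mx = 8.9503; T = 8.9503/3.5131 = 2.54769…
r ≈ ln(R0)/T = ln(3.5131)/2.54769… = 0.49319… → 0.493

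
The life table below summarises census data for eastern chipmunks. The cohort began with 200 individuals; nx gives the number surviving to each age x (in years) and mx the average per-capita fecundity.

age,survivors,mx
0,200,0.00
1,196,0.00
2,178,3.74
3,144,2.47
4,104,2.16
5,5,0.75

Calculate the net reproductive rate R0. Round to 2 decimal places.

6.25

lx = nx/n0 = nx/200: 1, 0.98, 0.89, 0.72, 0.52, 0.025
lx·mx by age: 0, 0, 3.3286, 1.7784, 1.1232, 0.01875
R0 = Σ lx·mx = 6.24895 → 6.25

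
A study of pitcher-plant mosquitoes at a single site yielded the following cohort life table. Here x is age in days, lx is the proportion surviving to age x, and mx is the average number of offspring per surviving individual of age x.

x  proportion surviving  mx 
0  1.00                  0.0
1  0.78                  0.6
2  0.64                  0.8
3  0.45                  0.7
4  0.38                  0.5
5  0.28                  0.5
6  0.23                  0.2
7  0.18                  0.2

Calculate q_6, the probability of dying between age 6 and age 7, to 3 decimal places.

0.217

q_6 = (l_6 − l_7) / l_6 = (0.23 − 0.18) / 0.23
     = 0.05 / 0.23 = 0.217391… → 0.217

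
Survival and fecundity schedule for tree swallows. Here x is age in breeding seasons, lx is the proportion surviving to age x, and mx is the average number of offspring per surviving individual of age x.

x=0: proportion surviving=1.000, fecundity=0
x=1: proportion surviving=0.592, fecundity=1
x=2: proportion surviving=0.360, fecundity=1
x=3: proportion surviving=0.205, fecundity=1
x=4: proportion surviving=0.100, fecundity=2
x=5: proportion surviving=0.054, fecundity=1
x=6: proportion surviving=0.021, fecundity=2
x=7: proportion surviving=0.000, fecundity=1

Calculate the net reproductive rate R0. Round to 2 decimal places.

lx·mx by age: 0, 0.592, 0.36, 0.205, 0.2, 0.054, 0.042, 0
R0 = Σ lx·mx = 1.453 → 1.45

1.45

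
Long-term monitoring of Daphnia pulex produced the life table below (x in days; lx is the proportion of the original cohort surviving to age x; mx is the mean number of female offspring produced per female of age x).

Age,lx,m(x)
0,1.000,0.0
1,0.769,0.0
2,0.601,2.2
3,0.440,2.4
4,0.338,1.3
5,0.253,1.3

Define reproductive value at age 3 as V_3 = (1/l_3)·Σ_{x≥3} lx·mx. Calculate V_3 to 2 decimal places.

lx·mx for x ≥ 3: 1.056, 0.4394, 0.3289 → sum = 1.8243
V_3 = 1.8243 / l_3 = 1.8243 / 0.44 = 4.146136… → 4.15

4.15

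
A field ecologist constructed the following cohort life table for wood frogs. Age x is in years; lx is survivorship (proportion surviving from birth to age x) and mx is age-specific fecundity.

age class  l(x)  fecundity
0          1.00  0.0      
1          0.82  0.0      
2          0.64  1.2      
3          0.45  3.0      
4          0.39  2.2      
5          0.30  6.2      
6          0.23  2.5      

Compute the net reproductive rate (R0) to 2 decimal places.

5.41

lx·mx by age: 0, 0, 0.768, 1.35, 0.858, 1.86, 0.575
R0 = Σ lx·mx = 5.411 → 5.41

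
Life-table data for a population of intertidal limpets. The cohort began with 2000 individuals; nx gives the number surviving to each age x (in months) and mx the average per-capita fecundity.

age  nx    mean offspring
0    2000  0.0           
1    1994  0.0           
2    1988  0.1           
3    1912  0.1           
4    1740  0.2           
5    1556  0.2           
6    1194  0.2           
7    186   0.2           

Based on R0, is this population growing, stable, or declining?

declining

lx = nx/n0 = nx/2000: 1, 0.997, 0.994, 0.956, 0.87, 0.778, 0.597, 0.093
R0 = Σ lx·mx = 0 + 0 + 0.0994 + 0.0956 + 0.174 + 0.1556 + 0.1194 + 0.0186 = 0.6626
R0 < 1, so the population is declining.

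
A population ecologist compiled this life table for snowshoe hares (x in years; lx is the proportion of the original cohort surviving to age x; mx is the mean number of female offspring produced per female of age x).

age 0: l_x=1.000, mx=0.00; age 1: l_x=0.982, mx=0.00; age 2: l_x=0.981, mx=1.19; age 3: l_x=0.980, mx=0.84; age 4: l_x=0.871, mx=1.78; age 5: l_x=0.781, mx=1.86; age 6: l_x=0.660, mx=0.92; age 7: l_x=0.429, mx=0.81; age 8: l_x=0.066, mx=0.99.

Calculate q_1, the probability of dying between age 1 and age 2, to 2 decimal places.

q_1 = (l_1 − l_2) / l_1 = (0.982 − 0.981) / 0.982
     = 0.001 / 0.982 = 0.001018… → 0.00

0.00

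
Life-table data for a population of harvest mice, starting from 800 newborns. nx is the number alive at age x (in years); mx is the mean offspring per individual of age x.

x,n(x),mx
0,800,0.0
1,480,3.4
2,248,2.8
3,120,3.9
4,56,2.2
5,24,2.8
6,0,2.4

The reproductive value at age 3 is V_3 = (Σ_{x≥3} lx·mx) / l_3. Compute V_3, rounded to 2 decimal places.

5.49

lx = nx/n0 = nx/800: 1, 0.6, 0.31, 0.15, 0.07, 0.03, 0
lx·mx for x ≥ 3: 0.585, 0.154, 0.084, 0 → sum = 0.823
V_3 = 0.823 / l_3 = 0.823 / 0.15 = 5.486667… → 5.49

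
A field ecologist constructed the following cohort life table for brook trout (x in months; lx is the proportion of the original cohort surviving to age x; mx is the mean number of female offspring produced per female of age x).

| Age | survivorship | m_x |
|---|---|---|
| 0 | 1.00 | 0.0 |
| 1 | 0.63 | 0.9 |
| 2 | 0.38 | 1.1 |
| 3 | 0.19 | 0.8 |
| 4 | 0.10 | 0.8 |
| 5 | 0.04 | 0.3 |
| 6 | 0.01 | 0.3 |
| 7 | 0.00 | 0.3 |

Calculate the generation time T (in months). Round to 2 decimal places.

lx·mx: 0, 0.567, 0.418, 0.152, 0.08, 0.012, 0.003, 0 → R0 = 1.232
x·lx·mx: 0, 0.567, 0.836, 0.456, 0.32, 0.06, 0.018, 0 → Σ = 2.257
T = 2.257 / 1.232 = 1.831981… → 1.83

1.83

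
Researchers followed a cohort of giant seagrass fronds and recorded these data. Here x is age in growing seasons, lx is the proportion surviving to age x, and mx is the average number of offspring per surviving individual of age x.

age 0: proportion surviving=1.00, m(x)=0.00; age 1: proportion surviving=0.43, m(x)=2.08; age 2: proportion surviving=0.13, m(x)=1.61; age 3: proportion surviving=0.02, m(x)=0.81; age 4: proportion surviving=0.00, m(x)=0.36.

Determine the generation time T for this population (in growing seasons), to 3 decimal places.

lx·mx: 0, 0.8944, 0.2093, 0.0162, 0 → R0 = 1.1199
x·lx·mx: 0, 0.8944, 0.4186, 0.0486, 0 → Σ = 1.3616
T = 1.3616 / 1.1199 = 1.215823… → 1.216

1.216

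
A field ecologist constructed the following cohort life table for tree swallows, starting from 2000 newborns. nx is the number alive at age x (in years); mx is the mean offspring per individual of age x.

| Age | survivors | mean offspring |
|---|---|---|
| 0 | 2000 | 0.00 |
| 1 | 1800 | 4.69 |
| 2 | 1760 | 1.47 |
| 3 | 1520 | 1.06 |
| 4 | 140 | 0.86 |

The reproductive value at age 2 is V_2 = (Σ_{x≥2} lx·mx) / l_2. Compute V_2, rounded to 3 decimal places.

2.454

lx = nx/n0 = nx/2000: 1, 0.9, 0.88, 0.76, 0.07
lx·mx for x ≥ 2: 1.2936, 0.8056, 0.0602 → sum = 2.1594
V_2 = 2.1594 / l_2 = 2.1594 / 0.88 = 2.453864… → 2.454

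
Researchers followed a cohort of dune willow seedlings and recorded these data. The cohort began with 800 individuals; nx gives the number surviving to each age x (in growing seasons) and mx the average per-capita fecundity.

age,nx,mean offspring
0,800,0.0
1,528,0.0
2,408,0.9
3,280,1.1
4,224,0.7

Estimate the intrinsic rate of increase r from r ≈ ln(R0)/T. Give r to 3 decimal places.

lx = nx/n0 = nx/800: 1, 0.66, 0.51, 0.35, 0.28
R0 = Σ lx·mx = 0 + 0 + 0.459 + 0.385 + 0.196 = 1.04
Σ x·lx·mx = 2.857; T = 2.857/1.04 = 2.74712…
r ≈ ln(R0)/T = ln(1.04)/2.74712… = 0.01428… → 0.014

0.014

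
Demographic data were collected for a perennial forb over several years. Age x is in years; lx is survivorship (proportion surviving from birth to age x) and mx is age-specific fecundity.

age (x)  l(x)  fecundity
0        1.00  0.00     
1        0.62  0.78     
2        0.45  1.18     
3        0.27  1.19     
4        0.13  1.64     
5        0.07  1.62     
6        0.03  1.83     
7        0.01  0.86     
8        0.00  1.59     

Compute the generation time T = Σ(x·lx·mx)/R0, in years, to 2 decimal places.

2.50

lx·mx: 0, 0.4836, 0.531, 0.3213, 0.2132, 0.1134, 0.0549, 0.0086, 0 → R0 = 1.726
x·lx·mx: 0, 0.4836, 1.062, 0.9639, 0.8528, 0.567, 0.3294, 0.0602, 0 → Σ = 4.3189
T = 4.3189 / 1.726 = 2.50226… → 2.50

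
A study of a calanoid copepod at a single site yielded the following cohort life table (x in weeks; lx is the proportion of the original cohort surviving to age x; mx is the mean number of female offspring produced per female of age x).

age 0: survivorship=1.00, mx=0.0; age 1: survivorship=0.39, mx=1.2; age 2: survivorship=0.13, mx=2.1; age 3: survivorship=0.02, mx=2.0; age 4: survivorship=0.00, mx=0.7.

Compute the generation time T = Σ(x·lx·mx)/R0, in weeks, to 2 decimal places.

1.45

lx·mx: 0, 0.468, 0.273, 0.04, 0 → R0 = 0.781
x·lx·mx: 0, 0.468, 0.546, 0.12, 0 → Σ = 1.134
T = 1.134 / 0.781 = 1.451985… → 1.45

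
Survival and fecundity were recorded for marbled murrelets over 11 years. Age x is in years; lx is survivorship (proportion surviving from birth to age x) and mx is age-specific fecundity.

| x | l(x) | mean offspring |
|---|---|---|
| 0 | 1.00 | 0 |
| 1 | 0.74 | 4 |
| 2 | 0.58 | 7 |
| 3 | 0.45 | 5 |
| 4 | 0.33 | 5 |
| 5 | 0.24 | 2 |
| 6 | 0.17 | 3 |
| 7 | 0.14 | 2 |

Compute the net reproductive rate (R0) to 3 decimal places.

lx·mx by age: 0, 2.96, 4.06, 2.25, 1.65, 0.48, 0.51, 0.28
R0 = Σ lx·mx = 12.19 → 12.190

12.190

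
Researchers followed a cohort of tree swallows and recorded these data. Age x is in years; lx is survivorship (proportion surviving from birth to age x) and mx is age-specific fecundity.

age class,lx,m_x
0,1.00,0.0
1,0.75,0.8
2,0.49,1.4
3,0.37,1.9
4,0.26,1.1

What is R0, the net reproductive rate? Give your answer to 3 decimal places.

lx·mx by age: 0, 0.6, 0.686, 0.703, 0.286
R0 = Σ lx·mx = 2.275 → 2.275

2.275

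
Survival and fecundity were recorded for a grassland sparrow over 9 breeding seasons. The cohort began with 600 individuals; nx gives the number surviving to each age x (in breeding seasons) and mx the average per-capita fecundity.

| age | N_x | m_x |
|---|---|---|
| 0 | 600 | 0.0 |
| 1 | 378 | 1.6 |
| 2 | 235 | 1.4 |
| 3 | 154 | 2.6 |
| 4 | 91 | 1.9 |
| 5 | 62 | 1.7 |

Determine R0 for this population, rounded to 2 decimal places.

2.69

lx = nx/n0 = nx/600: 1, 0.63, 0.39167…, 0.25667…, 0.15167…, 0.10333…
lx·mx by age: 0, 1.008, 0.548333…, 0.667333…, 0.288167…, 0.175667…
R0 = Σ lx·mx = 2.6875… → 2.69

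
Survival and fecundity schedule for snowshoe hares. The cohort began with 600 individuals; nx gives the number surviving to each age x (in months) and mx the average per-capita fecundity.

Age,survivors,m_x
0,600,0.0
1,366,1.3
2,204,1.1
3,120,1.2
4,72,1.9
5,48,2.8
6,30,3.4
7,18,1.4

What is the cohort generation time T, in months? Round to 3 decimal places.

lx = nx/n0 = nx/600: 1, 0.61, 0.34, 0.2, 0.12, 0.08, 0.05, 0.03
lx·mx: 0, 0.793, 0.374, 0.24, 0.228, 0.224, 0.17, 0.042 → R0 = 2.071
x·lx·mx: 0, 0.793, 0.748, 0.72, 0.912, 1.12, 1.02, 0.294 → Σ = 5.607
T = 5.607 / 2.071 = 2.707388… → 2.707

2.707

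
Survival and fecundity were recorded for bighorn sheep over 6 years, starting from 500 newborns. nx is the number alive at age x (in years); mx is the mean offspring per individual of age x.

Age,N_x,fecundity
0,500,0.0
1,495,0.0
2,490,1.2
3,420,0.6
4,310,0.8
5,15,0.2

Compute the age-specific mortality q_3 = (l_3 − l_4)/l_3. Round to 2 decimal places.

lx = nx/n0 = nx/500: 1, 0.99, 0.98, 0.84, 0.62, 0.03
q_3 = (l_3 − l_4) / l_3 = (0.84 − 0.62) / 0.84
     = 0.22 / 0.84 = 0.261905… → 0.26

0.26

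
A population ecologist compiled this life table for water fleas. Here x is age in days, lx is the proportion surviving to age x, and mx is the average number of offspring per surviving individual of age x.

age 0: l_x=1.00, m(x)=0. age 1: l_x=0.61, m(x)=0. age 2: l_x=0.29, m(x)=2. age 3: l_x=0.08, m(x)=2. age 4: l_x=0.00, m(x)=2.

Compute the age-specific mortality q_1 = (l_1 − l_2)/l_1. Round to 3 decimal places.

q_1 = (l_1 − l_2) / l_1 = (0.61 − 0.29) / 0.61
     = 0.32 / 0.61 = 0.52459… → 0.525

0.525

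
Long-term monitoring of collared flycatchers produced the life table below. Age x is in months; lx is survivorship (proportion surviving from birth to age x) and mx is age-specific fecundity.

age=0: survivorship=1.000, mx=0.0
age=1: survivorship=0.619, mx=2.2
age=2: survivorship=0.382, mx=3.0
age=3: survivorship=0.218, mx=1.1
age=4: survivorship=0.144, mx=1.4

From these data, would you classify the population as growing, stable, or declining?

R0 = Σ lx·mx = 0 + 1.3618 + 1.146 + 0.2398 + 0.2016 = 2.9492
R0 > 1, so the population is growing.

growing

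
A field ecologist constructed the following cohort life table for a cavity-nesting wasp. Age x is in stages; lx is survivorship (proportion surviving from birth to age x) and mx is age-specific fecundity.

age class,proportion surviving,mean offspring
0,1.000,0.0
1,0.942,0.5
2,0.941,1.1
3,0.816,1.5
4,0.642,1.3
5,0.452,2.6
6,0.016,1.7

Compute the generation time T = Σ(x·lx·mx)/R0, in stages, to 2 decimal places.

lx·mx: 0, 0.471, 1.0351, 1.224, 0.8346, 1.1752, 0.0272 → R0 = 4.7671
x·lx·mx: 0, 0.471, 2.0702, 3.672, 3.3384, 5.876, 0.1632 → Σ = 15.5908
T = 15.5908 / 4.7671 = 3.2705… → 3.27

3.27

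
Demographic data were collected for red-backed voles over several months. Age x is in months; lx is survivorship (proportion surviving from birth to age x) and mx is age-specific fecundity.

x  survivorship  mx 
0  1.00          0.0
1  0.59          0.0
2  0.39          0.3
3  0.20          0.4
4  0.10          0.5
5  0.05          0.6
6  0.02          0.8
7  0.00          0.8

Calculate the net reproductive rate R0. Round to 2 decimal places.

lx·mx by age: 0, 0, 0.117, 0.08, 0.05, 0.03, 0.016, 0
R0 = Σ lx·mx = 0.293 → 0.29

0.29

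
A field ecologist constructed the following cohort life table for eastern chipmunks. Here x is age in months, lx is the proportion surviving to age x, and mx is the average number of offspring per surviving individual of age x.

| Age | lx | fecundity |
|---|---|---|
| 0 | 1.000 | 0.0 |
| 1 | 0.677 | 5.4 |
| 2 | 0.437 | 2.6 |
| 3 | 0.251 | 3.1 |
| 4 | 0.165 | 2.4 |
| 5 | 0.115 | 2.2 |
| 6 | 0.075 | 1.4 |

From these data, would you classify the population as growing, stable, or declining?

growing

R0 = Σ lx·mx = 0 + 3.6558 + 1.1362 + 0.7781 + 0.396 + 0.253 + 0.105 = 6.3241
R0 > 1, so the population is growing.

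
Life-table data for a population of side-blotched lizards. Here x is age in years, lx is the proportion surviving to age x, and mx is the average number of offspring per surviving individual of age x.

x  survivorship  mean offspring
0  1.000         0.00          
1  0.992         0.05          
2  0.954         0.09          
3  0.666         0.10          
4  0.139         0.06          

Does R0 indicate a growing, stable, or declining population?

declining

R0 = Σ lx·mx = 0 + 0.0496 + 0.08586 + 0.0666 + 0.00834 = 0.2104
R0 < 1, so the population is declining.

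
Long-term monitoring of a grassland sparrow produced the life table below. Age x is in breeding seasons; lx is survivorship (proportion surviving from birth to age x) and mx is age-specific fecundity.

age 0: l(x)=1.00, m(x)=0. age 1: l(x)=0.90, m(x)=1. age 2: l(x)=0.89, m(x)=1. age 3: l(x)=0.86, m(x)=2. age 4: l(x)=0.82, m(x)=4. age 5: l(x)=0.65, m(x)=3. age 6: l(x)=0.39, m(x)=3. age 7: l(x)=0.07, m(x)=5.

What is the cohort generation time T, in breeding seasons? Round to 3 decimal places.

3.916

lx·mx: 0, 0.9, 0.89, 1.72, 3.28, 1.95, 1.17, 0.35 → R0 = 10.26
x·lx·mx: 0, 0.9, 1.78, 5.16, 13.12, 9.75, 7.02, 2.45 → Σ = 40.18
T = 40.18 / 10.26 = 3.916179… → 3.916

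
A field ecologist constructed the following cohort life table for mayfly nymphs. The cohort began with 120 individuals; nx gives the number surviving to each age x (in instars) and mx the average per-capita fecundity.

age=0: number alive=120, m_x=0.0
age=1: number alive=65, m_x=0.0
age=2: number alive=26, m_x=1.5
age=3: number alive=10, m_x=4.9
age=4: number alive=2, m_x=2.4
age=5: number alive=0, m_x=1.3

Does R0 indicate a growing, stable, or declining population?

lx = nx/n0 = nx/120: 1, 0.54167…, 0.21667…, 0.08333…, 0.01667…, 0
R0 = Σ lx·mx = 0 + 0 + 0.325… + 0.408333… + 0.04… + 0 = 0.773333…
R0 < 1, so the population is declining.

declining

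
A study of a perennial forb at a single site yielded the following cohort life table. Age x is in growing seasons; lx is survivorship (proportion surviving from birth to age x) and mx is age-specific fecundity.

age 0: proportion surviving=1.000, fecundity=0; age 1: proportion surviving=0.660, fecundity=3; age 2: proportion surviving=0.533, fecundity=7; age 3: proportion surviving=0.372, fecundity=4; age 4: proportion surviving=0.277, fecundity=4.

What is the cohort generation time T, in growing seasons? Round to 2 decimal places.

lx·mx: 0, 1.98, 3.731, 1.488, 1.108 → R0 = 8.307
x·lx·mx: 0, 1.98, 7.462, 4.464, 4.432 → Σ = 18.338
T = 18.338 / 8.307 = 2.207536… → 2.21

2.21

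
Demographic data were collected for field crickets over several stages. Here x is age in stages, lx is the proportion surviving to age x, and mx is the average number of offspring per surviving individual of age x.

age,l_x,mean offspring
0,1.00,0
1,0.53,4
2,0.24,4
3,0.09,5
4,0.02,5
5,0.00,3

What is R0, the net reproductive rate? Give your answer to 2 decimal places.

3.63

lx·mx by age: 0, 2.12, 0.96, 0.45, 0.1, 0
R0 = Σ lx·mx = 3.63 → 3.63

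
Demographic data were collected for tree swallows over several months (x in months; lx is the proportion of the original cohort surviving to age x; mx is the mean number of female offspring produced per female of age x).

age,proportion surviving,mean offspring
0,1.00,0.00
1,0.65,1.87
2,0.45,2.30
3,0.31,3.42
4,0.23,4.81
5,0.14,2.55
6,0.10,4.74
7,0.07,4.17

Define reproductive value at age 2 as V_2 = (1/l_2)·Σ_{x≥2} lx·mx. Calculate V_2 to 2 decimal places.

9.61

lx·mx for x ≥ 2: 1.035, 1.0602, 1.1063, 0.357, 0.474, 0.2919 → sum = 4.3244
V_2 = 4.3244 / l_2 = 4.3244 / 0.45 = 9.609778… → 9.61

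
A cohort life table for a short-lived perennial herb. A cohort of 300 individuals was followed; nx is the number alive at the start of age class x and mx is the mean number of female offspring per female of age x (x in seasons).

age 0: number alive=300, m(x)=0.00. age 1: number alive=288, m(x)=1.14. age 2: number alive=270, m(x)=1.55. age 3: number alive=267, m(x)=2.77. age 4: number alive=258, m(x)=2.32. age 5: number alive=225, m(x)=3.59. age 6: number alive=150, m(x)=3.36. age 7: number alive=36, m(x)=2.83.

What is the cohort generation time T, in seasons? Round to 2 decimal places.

lx = nx/n0 = nx/300: 1, 0.96, 0.9, 0.89, 0.86, 0.75, 0.5, 0.12
lx·mx: 0, 1.0944, 1.395, 2.4653, 1.9952, 2.6925, 1.68, 0.3396 → R0 = 11.662
x·lx·mx: 0, 1.0944, 2.79, 7.3959, 7.9808, 13.4625, 10.08, 2.3772 → Σ = 45.1808
T = 45.1808 / 11.662 = 3.87419… → 3.87

3.87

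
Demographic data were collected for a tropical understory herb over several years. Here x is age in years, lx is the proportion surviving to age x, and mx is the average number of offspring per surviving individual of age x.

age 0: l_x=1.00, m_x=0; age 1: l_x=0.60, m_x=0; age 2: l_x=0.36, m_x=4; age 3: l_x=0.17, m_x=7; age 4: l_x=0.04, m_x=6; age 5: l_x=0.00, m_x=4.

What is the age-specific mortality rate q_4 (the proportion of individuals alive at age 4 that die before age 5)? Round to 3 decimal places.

1.000

q_4 = (l_4 − l_5) / l_4 = (0.04 − 0) / 0.04
     = 0.04 / 0.04 = 1 → 1.000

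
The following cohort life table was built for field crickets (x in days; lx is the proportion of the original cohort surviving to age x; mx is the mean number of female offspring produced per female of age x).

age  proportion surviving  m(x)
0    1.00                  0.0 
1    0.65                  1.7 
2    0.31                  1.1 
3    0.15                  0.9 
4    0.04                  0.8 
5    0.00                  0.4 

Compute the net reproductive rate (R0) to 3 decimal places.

lx·mx by age: 0, 1.105, 0.341, 0.135, 0.032, 0
R0 = Σ lx·mx = 1.613 → 1.613

1.613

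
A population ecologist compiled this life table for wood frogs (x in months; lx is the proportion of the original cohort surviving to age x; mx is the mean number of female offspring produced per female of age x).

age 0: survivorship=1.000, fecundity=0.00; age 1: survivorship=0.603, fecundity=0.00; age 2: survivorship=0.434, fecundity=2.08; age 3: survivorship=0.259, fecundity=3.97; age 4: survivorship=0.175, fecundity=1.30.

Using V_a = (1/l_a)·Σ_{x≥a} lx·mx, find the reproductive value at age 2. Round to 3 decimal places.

4.973

lx·mx for x ≥ 2: 0.90272, 1.02823, 0.2275 → sum = 2.15845
V_2 = 2.15845 / l_2 = 2.15845 / 0.434 = 4.973387… → 4.973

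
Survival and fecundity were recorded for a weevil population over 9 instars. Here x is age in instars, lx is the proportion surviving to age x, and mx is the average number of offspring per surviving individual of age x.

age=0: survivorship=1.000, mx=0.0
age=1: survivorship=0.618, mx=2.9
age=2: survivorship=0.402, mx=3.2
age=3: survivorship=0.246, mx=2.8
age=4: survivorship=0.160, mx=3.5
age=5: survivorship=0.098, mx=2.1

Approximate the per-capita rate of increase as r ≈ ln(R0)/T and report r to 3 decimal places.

R0 = Σ lx·mx = 0 + 1.7922 + 1.2864 + 0.6888 + 0.56 + 0.2058 = 4.5332
Σ x·lx·mx = 9.7004; T = 9.7004/4.5332 = 2.13986…
r ≈ ln(R0)/T = ln(4.5332)/2.13986… = 0.70632… → 0.706

0.706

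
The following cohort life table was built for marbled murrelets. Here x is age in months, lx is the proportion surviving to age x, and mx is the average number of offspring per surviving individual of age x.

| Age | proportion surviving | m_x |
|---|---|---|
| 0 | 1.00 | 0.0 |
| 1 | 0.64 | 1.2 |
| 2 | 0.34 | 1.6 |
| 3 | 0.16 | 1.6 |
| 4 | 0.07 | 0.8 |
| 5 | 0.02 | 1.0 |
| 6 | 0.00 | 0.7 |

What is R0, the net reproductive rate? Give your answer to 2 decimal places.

1.64

lx·mx by age: 0, 0.768, 0.544, 0.256, 0.056, 0.02, 0
R0 = Σ lx·mx = 1.644 → 1.64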